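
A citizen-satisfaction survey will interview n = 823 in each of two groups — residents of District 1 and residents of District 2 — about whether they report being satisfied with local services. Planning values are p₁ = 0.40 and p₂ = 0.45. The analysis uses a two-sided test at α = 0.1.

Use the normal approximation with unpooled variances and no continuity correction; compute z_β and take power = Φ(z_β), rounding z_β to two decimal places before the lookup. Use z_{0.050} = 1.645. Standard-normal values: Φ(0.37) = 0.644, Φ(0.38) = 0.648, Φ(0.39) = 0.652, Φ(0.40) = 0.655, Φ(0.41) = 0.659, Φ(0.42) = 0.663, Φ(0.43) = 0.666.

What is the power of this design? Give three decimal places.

Power ≈ 0.659

z_β = |p₁−p₂|·√(n/[p₁q₁+p₂q₂]) − z_{α/2}
    = 0.05 · √(823/0.4875) − 1.645
    = 0.05 · 41.0878 − 1.645
    = 2.0544 − 1.645 = 0.4094 → 0.41
Power = Φ(0.41) = 0.659.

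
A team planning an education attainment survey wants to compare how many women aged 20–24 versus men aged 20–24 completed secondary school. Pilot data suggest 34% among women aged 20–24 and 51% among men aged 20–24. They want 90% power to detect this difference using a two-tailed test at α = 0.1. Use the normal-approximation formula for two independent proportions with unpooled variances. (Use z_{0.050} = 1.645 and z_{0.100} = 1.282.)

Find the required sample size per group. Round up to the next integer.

n = (z_{α/2} + z_β)² · [p₁(1−p₁) + p₂(1−p₂)] / (p₁ − p₂)²
  = (1.645 + 1.282)² · (0.34·0.66 + 0.51·0.49) / (-0.17)²
  = (2.927)² · (0.2244 + 0.2499) / 0.0289
  = 8.5673 · 0.4743 / 0.0289
  = 140.60
Round up → n = 141 per group.

n = 141 per group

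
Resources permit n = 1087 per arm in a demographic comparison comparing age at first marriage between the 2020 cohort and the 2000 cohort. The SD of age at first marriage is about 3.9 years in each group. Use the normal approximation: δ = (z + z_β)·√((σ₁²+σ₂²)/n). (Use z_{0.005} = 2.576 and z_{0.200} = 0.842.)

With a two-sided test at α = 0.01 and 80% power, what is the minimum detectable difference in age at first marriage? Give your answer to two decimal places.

Minimum detectable difference ≈ 0.57 years

δ = (z_{α/2} + z_β) · √((σ₁²+σ₂²)/n)
  = (2.576 + 0.842) · √(30.42/1087)
  = 3.418 · √0.02799
  = 3.418 · 0.1673
  = 0.5718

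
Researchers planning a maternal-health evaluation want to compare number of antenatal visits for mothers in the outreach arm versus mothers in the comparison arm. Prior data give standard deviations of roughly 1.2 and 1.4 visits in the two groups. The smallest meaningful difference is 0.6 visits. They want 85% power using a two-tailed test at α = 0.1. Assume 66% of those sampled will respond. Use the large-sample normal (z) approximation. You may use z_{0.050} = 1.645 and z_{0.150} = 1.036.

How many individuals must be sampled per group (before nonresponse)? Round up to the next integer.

n = (z_{α/2} + z_β)² · (σ₁² + σ₂²) / δ²
  = (1.645 + 1.036)² · (1.2² + 1.4² = 3.4) / 0.6²
  = 7.1878 · 3.4 / 0.36
  = 67.88
Adjust for 66% response: 67.88 / 0.66 = 102.86.
Round up → n = 103 per group.

n = 103 per group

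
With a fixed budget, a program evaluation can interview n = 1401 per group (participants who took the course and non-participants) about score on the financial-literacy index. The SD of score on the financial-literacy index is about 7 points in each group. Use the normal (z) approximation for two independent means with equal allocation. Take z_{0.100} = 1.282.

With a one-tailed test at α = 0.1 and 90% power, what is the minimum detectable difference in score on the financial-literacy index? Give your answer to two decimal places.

δ = (z_α + z_β) · √((σ₁²+σ₂²)/n)
  = (1.282 + 1.282) · √(98/1401)
  = 2.564 · √0.06995
  = 2.564 · 0.2645
  = 0.6781

Minimum detectable difference ≈ 0.68 points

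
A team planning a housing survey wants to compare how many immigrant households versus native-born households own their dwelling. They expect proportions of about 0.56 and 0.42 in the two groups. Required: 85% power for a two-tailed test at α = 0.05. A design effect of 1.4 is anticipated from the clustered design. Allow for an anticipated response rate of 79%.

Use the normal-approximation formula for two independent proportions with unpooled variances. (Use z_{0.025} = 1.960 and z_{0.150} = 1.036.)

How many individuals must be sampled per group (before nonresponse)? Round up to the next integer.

n = (z_{α/2} + z_β)² · [p₁(1−p₁) + p₂(1−p₂)] / (p₁ − p₂)²
  = (1.960 + 1.036)² · (0.56·0.44 + 0.42·0.58) / (0.14)²
  = (2.996)² · (0.2464 + 0.2436) / 0.0196
  = 8.9760 · 0.4900 / 0.0196
  = 224.40
Design effect: 1.4 × 224.40 = 314.16.
Adjust for 79% response: 314.16 / 0.79 = 397.67.
Round up → n = 398 per group.

n = 398 per group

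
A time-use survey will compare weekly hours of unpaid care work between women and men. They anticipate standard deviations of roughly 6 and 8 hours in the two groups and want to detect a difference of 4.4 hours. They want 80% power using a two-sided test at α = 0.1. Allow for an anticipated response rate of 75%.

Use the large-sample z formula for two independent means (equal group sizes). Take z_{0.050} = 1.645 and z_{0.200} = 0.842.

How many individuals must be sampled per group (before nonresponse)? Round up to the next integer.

n = (z_{α/2} + z_β)² · (σ₁² + σ₂²) / δ²
  = (1.645 + 0.842)² · (6² + 8² = 100) / 4.4²
  = 6.1852 · 100 / 19.36
  = 31.95
Adjust for 75% response: 31.95 / 0.75 = 42.60.
Round up → n = 43 per group.

n = 43 per group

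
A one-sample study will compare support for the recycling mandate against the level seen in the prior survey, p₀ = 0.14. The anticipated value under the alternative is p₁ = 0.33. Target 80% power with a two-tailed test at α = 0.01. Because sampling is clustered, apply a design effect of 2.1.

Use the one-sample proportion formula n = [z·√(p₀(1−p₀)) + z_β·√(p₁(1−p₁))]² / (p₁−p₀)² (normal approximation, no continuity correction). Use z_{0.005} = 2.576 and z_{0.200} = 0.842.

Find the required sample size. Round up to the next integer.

n = 97

n = [z_{α/2}·√(p₀q₀) + z_β·√(p₁q₁)]² / (p₁ − p₀)²
  = [2.576·√(0.14·0.86) + 0.842·√(0.33·0.67)]² / (0.19)²
  = [2.576·0.3470 + 0.842·0.4702]² / 0.0361
  = [1.2898]² / 0.0361
  = 46.08
Design effect: 2.1 × 46.08 = 96.77.
Round up → n = 97.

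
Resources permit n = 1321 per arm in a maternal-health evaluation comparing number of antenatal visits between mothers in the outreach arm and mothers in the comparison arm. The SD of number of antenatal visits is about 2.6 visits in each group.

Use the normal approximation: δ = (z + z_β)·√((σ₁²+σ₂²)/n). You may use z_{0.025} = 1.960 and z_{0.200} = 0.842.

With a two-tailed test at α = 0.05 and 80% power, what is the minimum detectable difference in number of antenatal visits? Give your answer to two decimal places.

δ = (z_{α/2} + z_β) · √((σ₁²+σ₂²)/n)
  = (1.960 + 0.842) · √(13.52/1321)
  = 2.802 · √0.01023
  = 2.802 · 0.1012
  = 0.2835

Minimum detectable difference ≈ 0.28 visits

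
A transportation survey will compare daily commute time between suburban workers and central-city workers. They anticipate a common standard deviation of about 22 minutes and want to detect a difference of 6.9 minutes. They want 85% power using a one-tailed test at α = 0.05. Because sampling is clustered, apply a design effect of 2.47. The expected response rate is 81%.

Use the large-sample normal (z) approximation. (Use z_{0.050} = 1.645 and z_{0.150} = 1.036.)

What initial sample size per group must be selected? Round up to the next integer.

n = 446 per group

n = (z_α + z_β)² · (σ₁² + σ₂²) / δ²
  = (1.645 + 1.036)² · (2·22² = 968) / 6.9²
  = 7.1878 · 968 / 47.61
  = 146.14
Design effect: 2.47 × 146.14 = 360.97.
Adjust for 81% response: 360.97 / 0.81 = 445.64.
Round up → n = 446 per group.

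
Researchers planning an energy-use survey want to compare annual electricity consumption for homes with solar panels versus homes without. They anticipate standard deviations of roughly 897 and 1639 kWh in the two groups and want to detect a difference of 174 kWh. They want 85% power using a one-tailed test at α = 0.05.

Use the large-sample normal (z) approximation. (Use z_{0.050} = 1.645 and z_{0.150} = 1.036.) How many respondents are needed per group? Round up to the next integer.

n = (z_α + z_β)² · (σ₁² + σ₂²) / δ²
  = (1.645 + 1.036)² · (897² + 1639² = 3490930) / 174²
  = 7.1878 · 3490930 / 30276
  = 828.77
Round up → n = 829 per group.

n = 829 per group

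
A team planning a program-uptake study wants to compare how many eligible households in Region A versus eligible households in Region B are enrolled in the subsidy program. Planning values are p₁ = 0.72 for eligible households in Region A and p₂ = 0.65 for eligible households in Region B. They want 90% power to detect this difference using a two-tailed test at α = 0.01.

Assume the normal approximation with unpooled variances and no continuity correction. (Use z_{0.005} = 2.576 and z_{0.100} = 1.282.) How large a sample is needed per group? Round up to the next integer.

n = 1304 per group

n = (z_{α/2} + z_β)² · [p₁(1−p₁) + p₂(1−p₂)] / (p₁ − p₂)²
  = (2.576 + 1.282)² · (0.72·0.28 + 0.65·0.35) / (0.07)²
  = (3.858)² · (0.2016 + 0.2275) / 0.0049
  = 14.8842 · 0.4291 / 0.0049
  = 1303.43
Round up → n = 1304 per group.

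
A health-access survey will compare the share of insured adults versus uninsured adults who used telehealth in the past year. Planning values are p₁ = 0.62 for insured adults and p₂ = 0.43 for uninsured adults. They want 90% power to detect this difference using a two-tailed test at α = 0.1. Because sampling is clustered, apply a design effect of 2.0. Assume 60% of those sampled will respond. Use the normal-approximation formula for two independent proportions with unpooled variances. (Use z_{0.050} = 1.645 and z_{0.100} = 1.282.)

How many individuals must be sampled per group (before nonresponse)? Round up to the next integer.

n = (z_{α/2} + z_β)² · [p₁(1−p₁) + p₂(1−p₂)] / (p₁ − p₂)²
  = (1.645 + 1.282)² · (0.62·0.38 + 0.43·0.57) / (0.19)²
  = (2.927)² · (0.2356 + 0.2451) / 0.0361
  = 8.5673 · 0.4807 / 0.0361
  = 114.08
Design effect: 2.0 × 114.08 = 228.16.
Adjust for 60% response: 228.16 / 0.60 = 380.27.
Round up → n = 381 per group.

n = 381 per group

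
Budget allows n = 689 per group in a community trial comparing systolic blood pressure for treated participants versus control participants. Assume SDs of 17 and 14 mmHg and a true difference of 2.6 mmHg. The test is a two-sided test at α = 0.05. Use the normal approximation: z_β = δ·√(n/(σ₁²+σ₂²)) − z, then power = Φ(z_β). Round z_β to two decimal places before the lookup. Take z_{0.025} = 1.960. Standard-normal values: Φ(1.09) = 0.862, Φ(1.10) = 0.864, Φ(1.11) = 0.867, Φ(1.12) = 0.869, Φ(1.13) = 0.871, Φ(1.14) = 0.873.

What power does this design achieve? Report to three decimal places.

z_β = δ·√(n/(σ₁²+σ₂²)) − z_{α/2}
    = 2.6 · √(689/485) − 1.960
    = 2.6 · 1.19190 − 1.960
    = 3.0989 − 1.960 = 1.1389 → 1.14
Power = Φ(1.14) = 0.873.

Power ≈ 0.873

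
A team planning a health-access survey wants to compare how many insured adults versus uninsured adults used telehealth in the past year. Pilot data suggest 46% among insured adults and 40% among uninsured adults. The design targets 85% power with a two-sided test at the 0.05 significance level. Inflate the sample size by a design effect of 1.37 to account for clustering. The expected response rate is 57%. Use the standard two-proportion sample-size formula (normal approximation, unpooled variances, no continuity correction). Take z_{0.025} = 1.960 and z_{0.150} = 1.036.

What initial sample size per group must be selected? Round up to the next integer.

n = (z_{α/2} + z_β)² · [p₁(1−p₁) + p₂(1−p₂)] / (p₁ − p₂)²
  = (1.960 + 1.036)² · (0.46·0.54 + 0.40·0.60) / (0.06)²
  = (2.996)² · (0.2484 + 0.2400) / 0.0036
  = 8.9760 · 0.4884 / 0.0036
  = 1217.75
Design effect: 1.37 × 1217.75 = 1668.31.
Adjust for 57% response: 1668.31 / 0.57 = 2926.86.
Round up → n = 2927 per group.

n = 2927 per group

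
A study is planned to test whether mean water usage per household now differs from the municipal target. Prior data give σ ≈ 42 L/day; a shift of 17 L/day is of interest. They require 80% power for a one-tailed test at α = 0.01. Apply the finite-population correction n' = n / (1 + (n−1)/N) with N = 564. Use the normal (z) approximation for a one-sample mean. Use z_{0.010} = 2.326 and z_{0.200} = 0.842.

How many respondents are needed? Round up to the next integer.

n = (z_α + z_β)² · σ² / δ²
  = (2.326 + 0.842)² · 42² / 17²
  = 10.0362 · 1764 / 289
  = 61.26
Finite-population correction (N = 564): 61.26 / (1 + (61.26 − 1)/564) = 55.35.
Round up → n = 56.

n = 56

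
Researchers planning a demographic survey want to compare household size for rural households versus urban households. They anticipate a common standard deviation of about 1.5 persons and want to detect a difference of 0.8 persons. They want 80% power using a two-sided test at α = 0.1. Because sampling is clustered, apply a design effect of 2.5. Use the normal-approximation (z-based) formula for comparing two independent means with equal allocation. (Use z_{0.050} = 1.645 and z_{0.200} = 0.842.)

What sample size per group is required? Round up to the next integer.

n = 109 per group

n = (z_{α/2} + z_β)² · (σ₁² + σ₂²) / δ²
  = (1.645 + 0.842)² · (2·1.5² = 4.5) / 0.8²
  = 6.1852 · 4.5 / 0.64
  = 43.49
Design effect: 2.5 × 43.49 = 108.72.
Round up → n = 109 per group.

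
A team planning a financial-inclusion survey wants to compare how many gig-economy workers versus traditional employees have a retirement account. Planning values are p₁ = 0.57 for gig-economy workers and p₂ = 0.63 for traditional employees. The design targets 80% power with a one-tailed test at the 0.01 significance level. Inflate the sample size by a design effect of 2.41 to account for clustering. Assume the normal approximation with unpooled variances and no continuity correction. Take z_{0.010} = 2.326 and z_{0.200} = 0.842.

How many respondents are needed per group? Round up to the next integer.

n = (z_α + z_β)² · [p₁(1−p₁) + p₂(1−p₂)] / (p₁ − p₂)²
  = (2.326 + 0.842)² · (0.57·0.43 + 0.63·0.37) / (-0.06)²
  = (3.168)² · (0.2451 + 0.2331) / 0.0036
  = 10.0362 · 0.4782 / 0.0036
  = 1333.15
Design effect: 2.41 × 1333.15 = 3212.88.
Round up → n = 3213 per group.

n = 3213 per group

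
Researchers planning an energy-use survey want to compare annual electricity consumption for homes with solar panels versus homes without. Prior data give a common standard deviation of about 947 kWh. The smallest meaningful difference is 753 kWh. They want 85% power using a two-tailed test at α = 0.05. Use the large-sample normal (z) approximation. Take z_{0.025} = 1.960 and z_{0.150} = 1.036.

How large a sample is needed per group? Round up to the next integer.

n = 29 per group

n = (z_{α/2} + z_β)² · (σ₁² + σ₂²) / δ²
  = (1.960 + 1.036)² · (2·947² = 1793618) / 753²
  = 8.9760 · 1793618 / 567009
  = 28.39
Round up → n = 29 per group.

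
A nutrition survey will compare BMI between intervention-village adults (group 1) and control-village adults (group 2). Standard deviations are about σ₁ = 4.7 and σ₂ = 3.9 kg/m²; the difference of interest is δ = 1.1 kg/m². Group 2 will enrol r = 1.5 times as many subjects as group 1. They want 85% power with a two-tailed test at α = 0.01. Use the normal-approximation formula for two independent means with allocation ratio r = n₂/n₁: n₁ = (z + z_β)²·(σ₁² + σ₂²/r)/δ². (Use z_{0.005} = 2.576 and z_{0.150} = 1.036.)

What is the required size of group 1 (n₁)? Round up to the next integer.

n₁ = 348

n₁ = (z_{α/2} + z_β)² · (σ₁² + σ₂²/r) / δ²
   = (2.576 + 1.036)² · (4.7² + 3.9²/1.5) / 1.1²
   = 13.0465 · (22.09 + 10.14) / 1.21
   = 13.0465 · 32.23 / 1.21
   = 347.51
Round up → n₁ = 348; n₂ = r·n₁ = 1.5 × 348 = 522.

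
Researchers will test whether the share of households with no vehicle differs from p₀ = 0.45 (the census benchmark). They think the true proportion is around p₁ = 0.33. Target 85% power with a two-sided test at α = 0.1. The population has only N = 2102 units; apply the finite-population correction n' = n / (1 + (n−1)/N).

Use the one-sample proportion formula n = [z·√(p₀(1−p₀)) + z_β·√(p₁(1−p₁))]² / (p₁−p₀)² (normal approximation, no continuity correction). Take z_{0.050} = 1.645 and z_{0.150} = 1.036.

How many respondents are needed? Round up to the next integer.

n = 113

n = [z_{α/2}·√(p₀q₀) + z_β·√(p₁q₁)]² / (p₁ − p₀)²
  = [1.645·√(0.45·0.55) + 1.036·√(0.33·0.67)]² / (-0.12)²
  = [1.645·0.4975 + 1.036·0.4702]² / 0.0144
  = [1.3055]² / 0.0144
  = 118.36
Finite-population correction (N = 2102): 118.36 / (1 + (118.36 − 1)/2102) = 112.10.
Round up → n = 113.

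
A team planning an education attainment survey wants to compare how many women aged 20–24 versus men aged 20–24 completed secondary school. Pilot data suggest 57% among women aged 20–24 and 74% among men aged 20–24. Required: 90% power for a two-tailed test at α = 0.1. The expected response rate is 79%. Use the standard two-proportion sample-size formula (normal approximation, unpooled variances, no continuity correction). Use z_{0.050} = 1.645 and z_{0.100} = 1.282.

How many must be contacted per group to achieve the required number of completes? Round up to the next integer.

n = (z_{α/2} + z_β)² · [p₁(1−p₁) + p₂(1−p₂)] / (p₁ − p₂)²
  = (1.645 + 1.282)² · (0.57·0.43 + 0.74·0.26) / (-0.17)²
  = (2.927)² · (0.2451 + 0.1924) / 0.0289
  = 8.5673 · 0.4375 / 0.0289
  = 129.70
Adjust for 79% response: 129.70 / 0.79 = 164.17.
Round up → n = 165 per group.

n = 165 per group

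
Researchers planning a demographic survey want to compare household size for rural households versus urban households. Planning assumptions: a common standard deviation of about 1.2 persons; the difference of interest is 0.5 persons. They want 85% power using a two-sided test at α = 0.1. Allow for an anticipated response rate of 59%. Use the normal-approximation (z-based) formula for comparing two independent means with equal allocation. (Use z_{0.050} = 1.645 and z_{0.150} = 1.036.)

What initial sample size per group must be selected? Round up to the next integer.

n = 141 per group

n = (z_{α/2} + z_β)² · (σ₁² + σ₂²) / δ²
  = (1.645 + 1.036)² · (2·1.2² = 2.88) / 0.5²
  = 7.1878 · 2.88 / 0.25
  = 82.80
Adjust for 59% response: 82.80 / 0.59 = 140.34.
Round up → n = 141 per group.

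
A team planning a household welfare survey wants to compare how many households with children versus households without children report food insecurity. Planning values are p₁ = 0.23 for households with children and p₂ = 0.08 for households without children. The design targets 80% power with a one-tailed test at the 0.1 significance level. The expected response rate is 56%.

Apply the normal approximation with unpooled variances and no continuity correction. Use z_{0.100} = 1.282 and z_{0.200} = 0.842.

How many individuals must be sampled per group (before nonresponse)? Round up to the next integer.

n = (z_α + z_β)² · [p₁(1−p₁) + p₂(1−p₂)] / (p₁ − p₂)²
  = (1.282 + 0.842)² · (0.23·0.77 + 0.08·0.92) / (0.15)²
  = (2.124)² · (0.1771 + 0.0736) / 0.0225
  = 4.5114 · 0.2507 / 0.0225
  = 50.27
Adjust for 56% response: 50.27 / 0.56 = 89.76.
Round up → n = 90 per group.

n = 90 per group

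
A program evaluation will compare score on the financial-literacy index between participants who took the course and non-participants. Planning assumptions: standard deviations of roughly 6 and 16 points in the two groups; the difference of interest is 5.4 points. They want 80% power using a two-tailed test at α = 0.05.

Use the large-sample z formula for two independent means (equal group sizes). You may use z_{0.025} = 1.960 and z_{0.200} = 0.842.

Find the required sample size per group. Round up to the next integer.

n = (z_{α/2} + z_β)² · (σ₁² + σ₂²) / δ²
  = (1.960 + 0.842)² · (6² + 16² = 292) / 5.4²
  = 7.8512 · 292 / 29.16
  = 78.62
Round up → n = 79 per group.

n = 79 per group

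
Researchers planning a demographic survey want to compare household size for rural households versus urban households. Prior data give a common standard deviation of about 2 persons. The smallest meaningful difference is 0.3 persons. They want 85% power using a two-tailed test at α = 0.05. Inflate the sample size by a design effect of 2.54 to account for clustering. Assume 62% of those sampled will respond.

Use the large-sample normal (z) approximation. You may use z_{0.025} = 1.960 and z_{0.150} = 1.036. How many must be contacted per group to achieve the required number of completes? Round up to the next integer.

n = 3269 per group

n = (z_{α/2} + z_β)² · (σ₁² + σ₂²) / δ²
  = (1.960 + 1.036)² · (2·2² = 8) / 0.3²
  = 8.9760 · 8 / 0.09
  = 797.87
Design effect: 2.54 × 797.87 = 2026.58.
Adjust for 62% response: 2026.58 / 0.62 = 3268.69.
Round up → n = 3269 per group.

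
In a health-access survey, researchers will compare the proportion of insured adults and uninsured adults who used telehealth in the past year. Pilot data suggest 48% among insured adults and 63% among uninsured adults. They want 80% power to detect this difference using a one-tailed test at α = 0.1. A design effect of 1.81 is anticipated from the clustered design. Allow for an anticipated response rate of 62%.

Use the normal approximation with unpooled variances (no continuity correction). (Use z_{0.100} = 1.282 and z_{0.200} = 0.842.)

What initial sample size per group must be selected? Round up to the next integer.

n = 283 per group

n = (z_α + z_β)² · [p₁(1−p₁) + p₂(1−p₂)] / (p₁ − p₂)²
  = (1.282 + 0.842)² · (0.48·0.52 + 0.63·0.37) / (-0.15)²
  = (2.124)² · (0.2496 + 0.2331) / 0.0225
  = 4.5114 · 0.4827 / 0.0225
  = 96.78
Design effect: 1.81 × 96.78 = 175.18.
Adjust for 62% response: 175.18 / 0.62 = 282.55.
Round up → n = 283 per group.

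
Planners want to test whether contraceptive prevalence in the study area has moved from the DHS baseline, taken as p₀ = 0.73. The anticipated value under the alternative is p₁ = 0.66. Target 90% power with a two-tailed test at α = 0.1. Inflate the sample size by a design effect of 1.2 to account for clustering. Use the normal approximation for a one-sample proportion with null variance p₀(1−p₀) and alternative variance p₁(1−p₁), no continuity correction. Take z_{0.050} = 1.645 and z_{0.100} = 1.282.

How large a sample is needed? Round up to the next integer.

n = [z_{α/2}·√(p₀q₀) + z_β·√(p₁q₁)]² / (p₁ − p₀)²
  = [1.645·√(0.73·0.27) + 1.282·√(0.66·0.34)]² / (-0.07)²
  = [1.645·0.4440 + 1.282·0.4737]² / 0.0049
  = [1.3376]² / 0.0049
  = 365.14
Design effect: 1.2 × 365.14 = 438.17.
Round up → n = 439.

n = 439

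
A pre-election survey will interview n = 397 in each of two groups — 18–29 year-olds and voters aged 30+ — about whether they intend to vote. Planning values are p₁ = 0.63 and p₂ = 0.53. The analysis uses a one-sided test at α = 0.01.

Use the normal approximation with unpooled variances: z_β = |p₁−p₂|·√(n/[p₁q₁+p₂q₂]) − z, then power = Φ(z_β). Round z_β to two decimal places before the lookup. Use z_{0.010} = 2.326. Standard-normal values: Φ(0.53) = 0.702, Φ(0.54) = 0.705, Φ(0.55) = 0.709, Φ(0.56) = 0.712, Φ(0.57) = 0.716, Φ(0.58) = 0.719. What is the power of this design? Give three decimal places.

Power ≈ 0.705

z_β = |p₁−p₂|·√(n/[p₁q₁+p₂q₂]) − z_α
    = 0.10 · √(397/0.4822) − 2.326
    = 0.10 · 28.6934 − 2.326
    = 2.8693 − 2.326 = 0.5433 → 0.54
Power = Φ(0.54) = 0.705.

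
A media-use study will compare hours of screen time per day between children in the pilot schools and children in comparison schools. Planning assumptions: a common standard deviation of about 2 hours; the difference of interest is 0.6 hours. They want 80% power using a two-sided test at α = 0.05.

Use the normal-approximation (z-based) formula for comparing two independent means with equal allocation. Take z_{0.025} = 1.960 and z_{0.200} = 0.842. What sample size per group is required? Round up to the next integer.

n = 175 per group

n = (z_{α/2} + z_β)² · (σ₁² + σ₂²) / δ²
  = (1.960 + 0.842)² · (2·2² = 8) / 0.6²
  = 7.8512 · 8 / 0.36
  = 174.47
Round up → n = 175 per group.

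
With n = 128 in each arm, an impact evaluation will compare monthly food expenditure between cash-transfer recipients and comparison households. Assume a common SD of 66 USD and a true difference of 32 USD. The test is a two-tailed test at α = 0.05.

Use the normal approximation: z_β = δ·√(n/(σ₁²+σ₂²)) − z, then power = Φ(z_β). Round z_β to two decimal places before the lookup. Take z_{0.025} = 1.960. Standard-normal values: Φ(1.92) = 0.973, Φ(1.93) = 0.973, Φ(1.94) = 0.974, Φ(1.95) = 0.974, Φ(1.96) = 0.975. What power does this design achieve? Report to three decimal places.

Power ≈ 0.973

z_β = δ·√(n/(σ₁²+σ₂²)) − z_{α/2}
    = 32 · √(128/8712) − 1.960
    = 32 · 0.12121 − 1.960
    = 3.8788 − 1.960 = 1.9188 → 1.92
Power = Φ(1.92) = 0.973.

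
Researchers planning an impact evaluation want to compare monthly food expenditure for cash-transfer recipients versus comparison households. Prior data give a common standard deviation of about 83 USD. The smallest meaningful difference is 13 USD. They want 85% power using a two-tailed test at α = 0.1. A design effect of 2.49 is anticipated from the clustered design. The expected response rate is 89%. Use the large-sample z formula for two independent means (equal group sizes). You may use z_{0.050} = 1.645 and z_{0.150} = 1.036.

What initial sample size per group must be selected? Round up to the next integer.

n = (z_{α/2} + z_β)² · (σ₁² + σ₂²) / δ²
  = (1.645 + 1.036)² · (2·83² = 13778) / 13²
  = 7.1878 · 13778 / 169
  = 585.99
Design effect: 2.49 × 585.99 = 1459.12.
Adjust for 89% response: 1459.12 / 0.89 = 1639.47.
Round up → n = 1640 per group.

n = 1640 per group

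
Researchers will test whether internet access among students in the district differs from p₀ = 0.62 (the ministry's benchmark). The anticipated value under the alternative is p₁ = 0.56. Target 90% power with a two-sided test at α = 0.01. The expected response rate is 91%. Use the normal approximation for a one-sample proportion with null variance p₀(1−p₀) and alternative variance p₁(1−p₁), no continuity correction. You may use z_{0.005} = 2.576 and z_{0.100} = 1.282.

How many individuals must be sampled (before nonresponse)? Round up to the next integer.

n = [z_{α/2}·√(p₀q₀) + z_β·√(p₁q₁)]² / (p₁ − p₀)²
  = [2.576·√(0.62·0.38) + 1.282·√(0.56·0.44)]² / (-0.06)²
  = [2.576·0.4854 + 1.282·0.4964]² / 0.0036
  = [1.8867]² / 0.0036
  = 988.81
Adjust for 91% response: 988.81 / 0.91 = 1086.61.
Round up → n = 1087.

n = 1087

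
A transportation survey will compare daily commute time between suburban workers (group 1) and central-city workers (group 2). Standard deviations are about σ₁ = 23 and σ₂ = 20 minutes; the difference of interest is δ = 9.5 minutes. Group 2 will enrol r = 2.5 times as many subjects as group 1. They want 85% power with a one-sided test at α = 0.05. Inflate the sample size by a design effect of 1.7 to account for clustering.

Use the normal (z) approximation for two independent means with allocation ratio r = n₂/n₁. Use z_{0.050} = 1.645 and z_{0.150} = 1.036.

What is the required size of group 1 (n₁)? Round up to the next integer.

n₁ = 94

n₁ = (z_α + z_β)² · (σ₁² + σ₂²/r) / δ²
   = (1.645 + 1.036)² · (23² + 20²/2.5) / 9.5²
   = 7.1878 · (529 + 160) / 90.25
   = 7.1878 · 689 / 90.25
   = 54.87
Design effect: 1.7 × 54.87 = 93.29.
Round up → n₁ = 94; n₂ = r·n₁ = 2.5 × 94 = 235.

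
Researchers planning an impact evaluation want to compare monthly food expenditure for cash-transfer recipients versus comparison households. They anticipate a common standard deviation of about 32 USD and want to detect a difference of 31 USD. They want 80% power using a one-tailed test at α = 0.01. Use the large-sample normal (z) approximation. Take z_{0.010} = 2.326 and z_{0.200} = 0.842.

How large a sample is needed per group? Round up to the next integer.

n = (z_α + z_β)² · (σ₁² + σ₂²) / δ²
  = (2.326 + 0.842)² · (2·32² = 2048) / 31²
  = 10.0362 · 2048 / 961
  = 21.39
Round up → n = 22 per group.

n = 22 per group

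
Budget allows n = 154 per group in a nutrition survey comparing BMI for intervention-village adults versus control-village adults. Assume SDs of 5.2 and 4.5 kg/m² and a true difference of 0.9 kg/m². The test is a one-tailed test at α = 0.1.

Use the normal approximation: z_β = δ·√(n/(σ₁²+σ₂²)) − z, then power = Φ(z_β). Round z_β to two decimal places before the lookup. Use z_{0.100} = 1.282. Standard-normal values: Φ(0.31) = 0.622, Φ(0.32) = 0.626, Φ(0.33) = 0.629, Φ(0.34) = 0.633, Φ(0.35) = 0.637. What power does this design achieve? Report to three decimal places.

Power ≈ 0.633

z_β = δ·√(n/(σ₁²+σ₂²)) − z_α
    = 0.9 · √(154/47.29) − 1.282
    = 0.9 · 1.80458 − 1.282
    = 1.6241 − 1.282 = 0.3421 → 0.34
Power = Φ(0.34) = 0.633.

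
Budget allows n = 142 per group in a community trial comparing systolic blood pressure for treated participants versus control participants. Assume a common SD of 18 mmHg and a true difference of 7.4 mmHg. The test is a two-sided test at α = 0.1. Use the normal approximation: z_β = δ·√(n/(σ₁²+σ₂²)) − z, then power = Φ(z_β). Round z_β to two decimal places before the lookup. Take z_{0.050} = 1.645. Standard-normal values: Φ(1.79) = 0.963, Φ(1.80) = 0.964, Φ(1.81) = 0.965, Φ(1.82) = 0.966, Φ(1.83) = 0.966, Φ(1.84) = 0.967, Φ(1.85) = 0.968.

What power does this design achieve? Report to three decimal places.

Power ≈ 0.966

z_β = δ·√(n/(σ₁²+σ₂²)) − z_{α/2}
    = 7.4 · √(142/648) − 1.645
    = 7.4 · 0.46812 − 1.645
    = 3.4641 − 1.645 = 1.8191 → 1.82
Power = Φ(1.82) = 0.966.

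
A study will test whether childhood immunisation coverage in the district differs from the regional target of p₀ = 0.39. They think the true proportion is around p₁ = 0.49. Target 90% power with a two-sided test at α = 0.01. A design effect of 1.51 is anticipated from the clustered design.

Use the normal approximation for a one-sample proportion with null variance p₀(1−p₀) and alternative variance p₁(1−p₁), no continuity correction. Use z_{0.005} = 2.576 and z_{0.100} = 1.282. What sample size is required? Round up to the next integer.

n = [z_{α/2}·√(p₀q₀) + z_β·√(p₁q₁)]² / (p₁ − p₀)²
  = [2.576·√(0.39·0.61) + 1.282·√(0.49·0.51)]² / (0.10)²
  = [2.576·0.4877 + 1.282·0.4999]² / 0.0100
  = [1.8973]² / 0.0100
  = 359.98
Design effect: 1.51 × 359.98 = 543.57.
Round up → n = 544.

n = 544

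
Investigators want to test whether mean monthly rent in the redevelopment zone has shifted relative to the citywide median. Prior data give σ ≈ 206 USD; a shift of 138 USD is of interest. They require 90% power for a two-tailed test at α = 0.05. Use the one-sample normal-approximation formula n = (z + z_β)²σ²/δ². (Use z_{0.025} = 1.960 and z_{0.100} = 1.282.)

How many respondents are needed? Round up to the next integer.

n = (z_{α/2} + z_β)² · σ² / δ²
  = (1.960 + 1.282)² · 206² / 138²
  = 10.5106 · 42436 / 19044
  = 23.42
Round up → n = 24.

n = 24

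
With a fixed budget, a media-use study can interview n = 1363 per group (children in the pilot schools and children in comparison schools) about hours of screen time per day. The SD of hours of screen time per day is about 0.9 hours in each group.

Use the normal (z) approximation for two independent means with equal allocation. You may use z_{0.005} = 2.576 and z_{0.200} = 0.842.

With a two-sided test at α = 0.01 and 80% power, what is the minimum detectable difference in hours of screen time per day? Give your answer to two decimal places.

δ = (z_{α/2} + z_β) · √((σ₁²+σ₂²)/n)
  = (2.576 + 0.842) · √(1.62/1363)
  = 3.418 · √0.00119
  = 3.418 · 0.0345
  = 0.1178

Minimum detectable difference ≈ 0.12 hours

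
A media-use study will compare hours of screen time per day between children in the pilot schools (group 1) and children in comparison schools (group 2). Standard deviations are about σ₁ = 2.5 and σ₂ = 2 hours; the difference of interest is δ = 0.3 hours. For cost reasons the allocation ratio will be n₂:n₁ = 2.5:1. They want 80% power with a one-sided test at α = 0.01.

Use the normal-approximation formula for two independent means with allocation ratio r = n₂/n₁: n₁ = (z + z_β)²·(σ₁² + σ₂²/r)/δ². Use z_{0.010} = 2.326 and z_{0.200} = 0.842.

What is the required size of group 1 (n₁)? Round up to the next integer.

n₁ = (z_α + z_β)² · (σ₁² + σ₂²/r) / δ²
   = (2.326 + 0.842)² · (2.5² + 2²/2.5) / 0.3²
   = 10.0362 · (6.25 + 1.6) / 0.09
   = 10.0362 · 7.85 / 0.09
   = 875.38
Round up → n₁ = 876; n₂ = r·n₁ = 2.5 × 876 = 2190.

n₁ = 876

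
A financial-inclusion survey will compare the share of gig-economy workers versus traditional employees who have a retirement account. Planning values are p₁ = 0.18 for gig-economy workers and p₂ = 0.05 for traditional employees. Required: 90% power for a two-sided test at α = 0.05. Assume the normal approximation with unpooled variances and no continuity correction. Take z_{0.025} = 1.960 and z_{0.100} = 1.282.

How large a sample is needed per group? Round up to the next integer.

n = 122 per group

n = (z_{α/2} + z_β)² · [p₁(1−p₁) + p₂(1−p₂)] / (p₁ − p₂)²
  = (1.960 + 1.282)² · (0.18·0.82 + 0.05·0.95) / (0.13)²
  = (3.242)² · (0.1476 + 0.0475) / 0.0169
  = 10.5106 · 0.1951 / 0.0169
  = 121.34
Round up → n = 122 per group.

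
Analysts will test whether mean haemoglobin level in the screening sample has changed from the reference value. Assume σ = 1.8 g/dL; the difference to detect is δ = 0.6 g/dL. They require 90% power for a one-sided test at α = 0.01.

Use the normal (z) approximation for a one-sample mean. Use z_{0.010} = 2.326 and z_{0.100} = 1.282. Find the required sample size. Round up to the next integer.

n = (z_α + z_β)² · σ² / δ²
  = (2.326 + 1.282)² · 1.8² / 0.6²
  = 13.0177 · 3.24 / 0.36
  = 117.16
Round up → n = 118.

n = 118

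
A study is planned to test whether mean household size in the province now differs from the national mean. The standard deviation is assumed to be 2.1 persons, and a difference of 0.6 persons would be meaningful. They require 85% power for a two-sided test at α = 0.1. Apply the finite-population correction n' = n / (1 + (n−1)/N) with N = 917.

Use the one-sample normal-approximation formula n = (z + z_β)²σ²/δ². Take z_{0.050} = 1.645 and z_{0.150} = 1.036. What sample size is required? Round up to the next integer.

n = (z_{α/2} + z_β)² · σ² / δ²
  = (1.645 + 1.036)² · 2.1² / 0.6²
  = 7.1878 · 4.41 / 0.36
  = 88.05
Finite-population correction (N = 917): 88.05 / (1 + (88.05 − 1)/917) = 80.42.
Round up → n = 81.

n = 81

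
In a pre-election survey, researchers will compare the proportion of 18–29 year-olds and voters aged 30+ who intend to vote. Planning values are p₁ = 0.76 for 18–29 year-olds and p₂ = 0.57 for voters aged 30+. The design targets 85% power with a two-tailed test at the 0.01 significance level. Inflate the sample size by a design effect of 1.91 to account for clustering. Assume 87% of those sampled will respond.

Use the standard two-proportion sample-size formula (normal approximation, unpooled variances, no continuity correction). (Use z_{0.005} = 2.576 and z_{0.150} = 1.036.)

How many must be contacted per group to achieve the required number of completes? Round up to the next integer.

n = (z_{α/2} + z_β)² · [p₁(1−p₁) + p₂(1−p₂)] / (p₁ − p₂)²
  = (2.576 + 1.036)² · (0.76·0.24 + 0.57·0.43) / (0.19)²
  = (3.612)² · (0.1824 + 0.2451) / 0.0361
  = 13.0465 · 0.4275 / 0.0361
  = 154.50
Design effect: 1.91 × 154.50 = 295.09.
Adjust for 87% response: 295.09 / 0.87 = 339.19.
Round up → n = 340 per group.

n = 340 per group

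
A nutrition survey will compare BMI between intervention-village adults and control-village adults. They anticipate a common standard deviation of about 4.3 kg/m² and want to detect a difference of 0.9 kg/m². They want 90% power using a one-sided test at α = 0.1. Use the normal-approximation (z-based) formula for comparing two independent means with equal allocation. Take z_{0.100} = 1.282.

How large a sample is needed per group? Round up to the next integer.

n = 301 per group

n = (z_α + z_β)² · (σ₁² + σ₂²) / δ²
  = (1.282 + 1.282)² · (2·4.3² = 36.98) / 0.9²
  = 6.5741 · 36.98 / 0.81
  = 300.14
Round up → n = 301 per group.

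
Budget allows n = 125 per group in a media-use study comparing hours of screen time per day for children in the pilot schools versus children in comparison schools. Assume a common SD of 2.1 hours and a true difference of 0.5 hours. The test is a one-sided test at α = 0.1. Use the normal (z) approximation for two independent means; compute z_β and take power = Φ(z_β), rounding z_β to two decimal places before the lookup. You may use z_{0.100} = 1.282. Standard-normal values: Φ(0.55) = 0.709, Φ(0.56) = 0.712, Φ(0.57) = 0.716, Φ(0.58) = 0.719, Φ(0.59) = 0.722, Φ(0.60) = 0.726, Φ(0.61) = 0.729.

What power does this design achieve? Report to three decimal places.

Power ≈ 0.726

z_β = δ·√(n/(σ₁²+σ₂²)) − z_α
    = 0.5 · √(125/8.82) − 1.282
    = 0.5 · 3.76462 − 1.282
    = 1.8823 − 1.282 = 0.6003 → 0.60
Power = Φ(0.60) = 0.726.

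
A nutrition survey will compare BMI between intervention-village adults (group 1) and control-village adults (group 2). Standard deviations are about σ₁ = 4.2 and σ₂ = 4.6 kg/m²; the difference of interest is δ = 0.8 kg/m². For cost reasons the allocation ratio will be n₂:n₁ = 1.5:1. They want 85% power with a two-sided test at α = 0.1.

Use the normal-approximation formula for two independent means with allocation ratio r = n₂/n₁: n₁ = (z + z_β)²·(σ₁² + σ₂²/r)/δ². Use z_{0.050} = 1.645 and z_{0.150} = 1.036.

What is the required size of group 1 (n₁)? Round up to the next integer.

n₁ = 357

n₁ = (z_{α/2} + z_β)² · (σ₁² + σ₂²/r) / δ²
   = (1.645 + 1.036)² · (4.2² + 4.6²/1.5) / 0.8²
   = 7.1878 · (17.64 + 14.1067) / 0.64
   = 7.1878 · 31.7467 / 0.64
   = 356.54
Round up → n₁ = 357; n₂ = r·n₁ = 1.5 × 357 = 536.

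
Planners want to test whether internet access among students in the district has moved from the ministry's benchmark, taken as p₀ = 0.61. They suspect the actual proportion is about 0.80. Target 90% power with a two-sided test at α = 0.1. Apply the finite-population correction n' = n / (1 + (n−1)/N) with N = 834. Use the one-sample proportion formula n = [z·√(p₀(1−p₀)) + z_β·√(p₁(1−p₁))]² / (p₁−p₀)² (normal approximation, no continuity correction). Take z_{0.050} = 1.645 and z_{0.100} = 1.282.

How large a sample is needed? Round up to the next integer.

n = 46

n = [z_{α/2}·√(p₀q₀) + z_β·√(p₁q₁)]² / (p₁ − p₀)²
  = [1.645·√(0.61·0.39) + 1.282·√(0.80·0.20)]² / (0.19)²
  = [1.645·0.4877 + 1.282·0.4000]² / 0.0361
  = [1.3151]² / 0.0361
  = 47.91
Finite-population correction (N = 834): 47.91 / (1 + (47.91 − 1)/834) = 45.36.
Round up → n = 46.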